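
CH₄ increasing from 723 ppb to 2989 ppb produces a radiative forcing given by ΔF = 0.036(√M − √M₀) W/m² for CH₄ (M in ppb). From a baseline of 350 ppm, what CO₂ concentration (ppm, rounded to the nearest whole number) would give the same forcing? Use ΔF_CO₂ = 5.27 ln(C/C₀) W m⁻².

C ≈ 423 ppm

CH₄ forcing: 0.036 × (√2989 − √723) = 0.036 × (54.6717 − 26.8887) = 0.036 × 27.7830 = 1.00019 W/m².
Set 5.27 ln(C/350) = 1.00019: ln(C/350) = 1.00019/5.27 = 0.18979, so C = 350 × e^0.18979 = 350 × 1.20900 = 423.15 ppm.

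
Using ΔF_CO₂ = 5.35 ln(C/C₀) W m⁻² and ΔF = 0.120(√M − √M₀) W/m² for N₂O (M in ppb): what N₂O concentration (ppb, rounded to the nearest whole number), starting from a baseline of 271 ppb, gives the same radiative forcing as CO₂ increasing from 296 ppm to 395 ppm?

M ≈ 860 ppb

CO₂ forcing: 5.35 × ln(395/296) = 5.35 × 0.288526 = 1.54361 W/m².
Set 0.120(√M − √271) = 1.54361: √M = 1.54361/0.120 + √271 = 12.8634 + 16.4621 = 29.3255.
M = (29.3255)² = 859.98 ppb.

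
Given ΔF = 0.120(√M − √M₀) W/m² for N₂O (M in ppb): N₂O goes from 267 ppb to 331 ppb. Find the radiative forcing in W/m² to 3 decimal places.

ΔF = 0.222 W/m²

N₂O: 0.120 × (√331 − √267) = 0.120 × (18.1934 − 16.3401) = 0.120 × 1.8533 = 0.2224 W/m².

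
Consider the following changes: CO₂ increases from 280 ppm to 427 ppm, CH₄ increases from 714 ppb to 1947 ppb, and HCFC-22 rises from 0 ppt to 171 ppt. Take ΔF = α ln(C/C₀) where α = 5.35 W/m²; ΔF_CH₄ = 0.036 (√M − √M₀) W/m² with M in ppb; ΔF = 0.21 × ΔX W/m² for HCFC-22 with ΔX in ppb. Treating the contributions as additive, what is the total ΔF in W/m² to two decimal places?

ΔF = 2.92 W/m²

CO₂: 5.35 × ln(427/280) = 5.35 × ln(1.52500) = 5.35 × 0.42199 = 2.2576 W/m².
CH₄: 0.036 × (√1947 − √714) = 0.036 × (44.1248 − 26.7208) = 0.036 × 17.4040 = 0.6265 W/m².
HCFC-22: Δ = 171 − 0 = 171 ppt = 0.171 ppb; ΔF = 0.21 × 0.171 = 0.0359 W/m².
Total ΔF = 2.2576 + 0.6265 + 0.0359 = 2.9200 W/m².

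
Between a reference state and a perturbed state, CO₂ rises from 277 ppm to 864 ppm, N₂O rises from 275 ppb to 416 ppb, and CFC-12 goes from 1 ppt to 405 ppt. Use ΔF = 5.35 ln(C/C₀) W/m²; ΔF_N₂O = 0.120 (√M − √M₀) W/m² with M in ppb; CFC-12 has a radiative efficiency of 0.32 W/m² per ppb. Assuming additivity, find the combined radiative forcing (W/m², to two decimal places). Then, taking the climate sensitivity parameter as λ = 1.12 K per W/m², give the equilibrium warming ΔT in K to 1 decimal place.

CO₂: 5.35 × ln(864/277) = 5.35 × ln(3.11913) = 5.35 × 1.13755 = 6.0859 W/m².
N₂O: 0.120 × (√416 − √275) = 0.120 × (20.3961 − 16.5831) = 0.120 × 3.8130 = 0.4576 W/m².
CFC-12: Δ = 405 − 1 = 404 ppt = 0.404 ppb; ΔF = 0.32 × 0.404 = 0.1293 W/m².
Total ΔF = 6.0859 + 0.4576 + 0.1293 = 6.6728 W/m².
ΔT = λ ΔF = 1.12 × 6.67 = 7.4704 K.

ΔF = 6.67 W/m²; ΔT = 7.5 K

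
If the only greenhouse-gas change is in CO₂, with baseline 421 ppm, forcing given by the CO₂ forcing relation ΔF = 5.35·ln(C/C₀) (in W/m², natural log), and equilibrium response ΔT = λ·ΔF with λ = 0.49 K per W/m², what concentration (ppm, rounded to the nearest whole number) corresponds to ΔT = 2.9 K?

C ≈ 1273 ppm

Required forcing: ΔF = ΔT/λ = 2.9/0.49 = 5.9184 W/m².
Then ln(C/421) = ΔF/5.35 = 5.9184/5.35 = 1.10624.
So C = 421 × e^1.10624 = 421 × 3.02297 = 1272.67 ppm.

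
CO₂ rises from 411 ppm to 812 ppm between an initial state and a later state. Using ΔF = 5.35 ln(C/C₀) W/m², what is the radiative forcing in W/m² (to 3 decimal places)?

ΔF = 3.643 W/m²

CO₂: 5.35 × ln(812/411) = 5.35 × ln(1.97567) = 5.35 × 0.68091 = 3.6429 W/m².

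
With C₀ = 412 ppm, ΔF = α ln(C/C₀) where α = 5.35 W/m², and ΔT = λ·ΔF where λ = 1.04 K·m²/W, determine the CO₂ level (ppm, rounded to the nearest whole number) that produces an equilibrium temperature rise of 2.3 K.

Required forcing: ΔF = ΔT/λ = 2.3/1.04 = 2.2115 W/m².
Then ln(C/412) = ΔF/5.35 = 2.2115/5.35 = 0.41336.
So C = 412 × e^0.41336 = 412 × 1.51189 = 622.90 ppm.

C ≈ 623 ppm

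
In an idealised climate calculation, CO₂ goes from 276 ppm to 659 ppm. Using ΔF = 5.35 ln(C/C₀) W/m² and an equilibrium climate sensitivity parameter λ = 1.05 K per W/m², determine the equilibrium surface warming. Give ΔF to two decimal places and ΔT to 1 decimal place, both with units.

CO₂: 5.35 × ln(659/276) = 5.35 × ln(2.38768) = 5.35 × 0.87032 = 4.6562 W/m².
ΔT = λ ΔF = 1.05 × 4.66 = 4.8930 K.

ΔF = 4.66 W/m²; ΔT = 4.9 K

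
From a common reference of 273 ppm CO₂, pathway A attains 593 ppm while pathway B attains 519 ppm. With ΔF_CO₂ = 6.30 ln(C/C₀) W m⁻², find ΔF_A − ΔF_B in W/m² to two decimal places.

ΔF_A − ΔF_B = 0.84 W/m²

ΔF_A = 6.30 ln(593/273) = 6.30 × 0.77572 = 4.8870 W/m².
ΔF_B = 6.30 ln(519/273) = 6.30 × 0.64243 = 4.0473 W/m².
Difference: 4.8870 − 4.0473 = 0.8397 W/m².
(Equivalently, ΔF_A − ΔF_B = 6.30 ln(593/519) = 6.30 × 0.13329 = 0.8397 W/m².)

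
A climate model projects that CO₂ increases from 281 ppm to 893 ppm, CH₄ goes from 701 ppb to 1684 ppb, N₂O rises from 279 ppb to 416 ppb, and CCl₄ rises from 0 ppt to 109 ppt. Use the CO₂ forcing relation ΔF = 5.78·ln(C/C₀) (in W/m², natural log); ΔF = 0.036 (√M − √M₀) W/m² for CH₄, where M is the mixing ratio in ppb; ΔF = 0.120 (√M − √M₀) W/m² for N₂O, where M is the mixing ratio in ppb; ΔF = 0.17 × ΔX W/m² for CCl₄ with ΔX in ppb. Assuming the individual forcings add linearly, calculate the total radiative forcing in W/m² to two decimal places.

ΔF = 7.67 W/m²

CO₂: 5.78 × ln(893/281) = 5.78 × ln(3.17794) = 5.78 × 1.15623 = 6.6830 W/m².
CH₄: 0.036 × (√1684 − √701) = 0.036 × (41.0366 − 26.4764) = 0.036 × 14.5602 = 0.5242 W/m².
N₂O: 0.120 × (√416 − √279) = 0.120 × (20.3961 − 16.7033) = 0.120 × 3.6928 = 0.4431 W/m².
CCl₄: Δ = 109 − 0 = 109 ppt = 0.109 ppb; ΔF = 0.17 × 0.109 = 0.0185 W/m².
Total ΔF = 6.6830 + 0.5242 + 0.4431 + 0.0185 = 7.6688 W/m².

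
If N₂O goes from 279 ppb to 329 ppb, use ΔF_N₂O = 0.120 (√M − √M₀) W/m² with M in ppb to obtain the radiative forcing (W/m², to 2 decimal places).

N₂O: 0.120 × (√329 − √279) = 0.120 × (18.1384 − 16.7033) = 0.120 × 1.4351 = 0.1722 W/m².

ΔF = 0.17 W/m²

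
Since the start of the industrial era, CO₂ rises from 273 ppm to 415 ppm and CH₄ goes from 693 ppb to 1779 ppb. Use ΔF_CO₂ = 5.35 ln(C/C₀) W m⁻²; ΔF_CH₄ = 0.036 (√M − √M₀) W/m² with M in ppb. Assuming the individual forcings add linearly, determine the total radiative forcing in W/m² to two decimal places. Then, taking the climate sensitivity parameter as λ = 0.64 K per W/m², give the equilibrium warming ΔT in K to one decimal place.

ΔF = 2.81 W/m²; ΔT = 1.8 K

CO₂: 5.35 × ln(415/273) = 5.35 × ln(1.52015) = 5.35 × 0.41881 = 2.2406 W/m².
CH₄: 0.036 × (√1779 − √693) = 0.036 × (42.1782 − 26.3249) = 0.036 × 15.8533 = 0.5707 W/m².
Total ΔF = 2.2406 + 0.5707 = 2.8113 W/m².
ΔT = λ ΔF = 0.64 × 2.81 = 1.7984 K.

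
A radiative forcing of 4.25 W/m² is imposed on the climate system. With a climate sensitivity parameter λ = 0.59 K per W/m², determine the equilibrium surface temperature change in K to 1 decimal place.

ΔT = 2.5 K

ΔT = λ ΔF = 0.59 × 4.25 = 2.5075 K.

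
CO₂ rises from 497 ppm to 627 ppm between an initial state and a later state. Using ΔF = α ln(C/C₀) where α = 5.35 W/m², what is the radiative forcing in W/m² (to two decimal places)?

ΔF = 1.24 W/m²

CO₂ absorption bands are partially saturated, so forcing scales with the logarithm of the concentration ratio.
CO₂: 5.35 × ln(627/497) = 5.35 × ln(1.26157) = 5.35 × 0.23236 = 1.2431 W/m².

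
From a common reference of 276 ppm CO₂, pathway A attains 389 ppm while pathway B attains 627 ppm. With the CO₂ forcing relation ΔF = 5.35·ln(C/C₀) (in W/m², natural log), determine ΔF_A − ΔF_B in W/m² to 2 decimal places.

ΔF_A − ΔF_B = -2.55 W/m²

ΔF_A = 5.35 ln(389/276) = 5.35 × 0.34318 = 1.8360 W/m².
ΔF_B = 5.35 ln(627/276) = 5.35 × 0.82055 = 4.3899 W/m².
Difference: 1.8360 − 4.3899 = -2.5539 W/m².
(Equivalently, ΔF_A − ΔF_B = 5.35 ln(389/627) = 5.35 × -0.47737 = -2.5539 W/m².)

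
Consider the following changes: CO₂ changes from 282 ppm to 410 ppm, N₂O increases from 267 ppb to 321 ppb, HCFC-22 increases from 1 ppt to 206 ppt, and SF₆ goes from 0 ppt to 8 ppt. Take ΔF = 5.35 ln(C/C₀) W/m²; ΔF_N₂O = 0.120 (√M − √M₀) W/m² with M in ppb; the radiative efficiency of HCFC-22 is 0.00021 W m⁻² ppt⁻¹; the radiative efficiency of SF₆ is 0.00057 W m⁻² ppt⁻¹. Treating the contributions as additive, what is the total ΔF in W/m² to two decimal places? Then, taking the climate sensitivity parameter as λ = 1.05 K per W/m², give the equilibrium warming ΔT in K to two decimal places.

CO₂: 5.35 × ln(410/282) = 5.35 × ln(1.45390) = 5.35 × 0.37425 = 2.0022 W/m².
N₂O: 0.120 × (√321 − √267) = 0.120 × (17.9165 − 16.3401) = 0.120 × 1.5764 = 0.1892 W/m².
HCFC-22: ΔF = 0.00021 × (206 − 1) = 0.00021 × 205 = 0.0431 W/m².
SF₆: ΔF = 0.00057 × (8 − 0) = 0.00057 × 8 = 0.0046 W/m².
Total ΔF = 2.0022 + 0.1892 + 0.0431 + 0.0046 = 2.2391 W/m².
ΔT = λ ΔF = 1.05 × 2.24 = 2.3520 K.

ΔF = 2.24 W/m²; ΔT = 2.35 K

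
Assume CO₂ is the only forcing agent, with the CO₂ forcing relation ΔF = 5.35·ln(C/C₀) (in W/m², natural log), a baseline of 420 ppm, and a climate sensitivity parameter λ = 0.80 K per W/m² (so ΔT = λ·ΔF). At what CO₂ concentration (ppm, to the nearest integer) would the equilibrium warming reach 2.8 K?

Required forcing: ΔF = ΔT/λ = 2.8/0.80 = 3.5000 W/m².
Then ln(C/420) = ΔF/5.35 = 3.5000/5.35 = 0.65421.
So C = 420 × e^0.65421 = 420 × 1.92362 = 807.92 ppm.

C ≈ 808 ppm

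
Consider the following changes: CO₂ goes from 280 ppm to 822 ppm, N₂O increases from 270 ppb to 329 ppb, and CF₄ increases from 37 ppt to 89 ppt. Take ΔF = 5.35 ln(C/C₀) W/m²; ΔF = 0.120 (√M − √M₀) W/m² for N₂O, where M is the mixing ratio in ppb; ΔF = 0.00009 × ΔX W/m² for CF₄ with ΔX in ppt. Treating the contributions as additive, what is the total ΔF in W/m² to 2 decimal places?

CO₂: 5.35 × ln(822/280) = 5.35 × ln(2.93571) = 5.35 × 1.07695 = 5.7617 W/m².
N₂O: 0.120 × (√329 − √270) = 0.120 × (18.1384 − 16.4317) = 0.120 × 1.7067 = 0.2048 W/m².
CF₄: ΔF = 0.00009 × (89 − 37) = 0.00009 × 52 = 0.0047 W/m².
Total ΔF = 5.7617 + 0.2048 + 0.0047 = 5.9712 W/m².

ΔF = 5.97 W/m²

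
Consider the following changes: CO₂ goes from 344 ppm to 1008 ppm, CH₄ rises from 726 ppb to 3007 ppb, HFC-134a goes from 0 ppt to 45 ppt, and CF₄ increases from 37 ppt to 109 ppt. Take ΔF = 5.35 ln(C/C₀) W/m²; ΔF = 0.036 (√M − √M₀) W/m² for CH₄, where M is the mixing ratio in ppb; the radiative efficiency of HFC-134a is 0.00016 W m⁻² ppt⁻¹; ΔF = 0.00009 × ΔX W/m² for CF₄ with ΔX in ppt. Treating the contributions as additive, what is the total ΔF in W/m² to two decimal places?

ΔF = 6.77 W/m²

CO₂: 5.35 × ln(1008/344) = 5.35 × ln(2.93023) = 5.35 × 1.07508 = 5.7517 W/m².
CH₄: 0.036 × (√3007 − √726) = 0.036 × (54.8361 − 26.9444) = 0.036 × 27.8917 = 1.0041 W/m².
HFC-134a: ΔF = 0.00016 × (45 − 0) = 0.00016 × 45 = 0.0072 W/m².
CF₄: ΔF = 0.00009 × (109 − 37) = 0.00009 × 72 = 0.0065 W/m².
Total ΔF = 5.7517 + 1.0041 + 0.0072 + 0.0065 = 6.7695 W/m².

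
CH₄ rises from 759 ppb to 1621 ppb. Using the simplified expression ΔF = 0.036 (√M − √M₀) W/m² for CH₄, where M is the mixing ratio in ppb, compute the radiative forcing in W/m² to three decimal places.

ΔF = 0.458 W/m²

CH₄: 0.036 × (√1621 − √759) = 0.036 × (40.2616 − 27.5500) = 0.036 × 12.7116 = 0.4576 W/m².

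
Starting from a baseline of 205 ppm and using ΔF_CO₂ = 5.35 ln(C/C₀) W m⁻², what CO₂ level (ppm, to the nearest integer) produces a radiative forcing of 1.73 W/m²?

C ≈ 283 ppm

Set 5.35 ln(C/205) = 1.73, so ln(C/205) = 1.73/5.35 = 0.32336.
Then C/205 = e^0.32336 = 1.38176, giving C = 205 × 1.38176 = 283.26 ppm.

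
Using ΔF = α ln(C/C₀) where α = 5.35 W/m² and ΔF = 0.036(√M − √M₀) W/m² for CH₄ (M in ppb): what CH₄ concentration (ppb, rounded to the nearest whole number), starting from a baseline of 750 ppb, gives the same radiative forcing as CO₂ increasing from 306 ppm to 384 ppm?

CO₂ forcing: 5.35 × ln(384/306) = 5.35 × 0.227057 = 1.21475 W/m².
Set 0.036(√M − √750) = 1.21475: √M = 1.21475/0.036 + √750 = 33.7431 + 27.3861 = 61.1292.
M = (61.1292)² = 3736.78 ppb.

M ≈ 3737 ppb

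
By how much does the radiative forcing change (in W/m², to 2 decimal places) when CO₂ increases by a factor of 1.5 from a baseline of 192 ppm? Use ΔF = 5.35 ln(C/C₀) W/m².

ΔF = 2.17 W/m²

Because the forcing depends only on the ratio C/C₀, the initial concentration does not enter.
ΔF = 5.35 × ln(1.5) = 5.35 × 0.40547 = 2.1693 W/m².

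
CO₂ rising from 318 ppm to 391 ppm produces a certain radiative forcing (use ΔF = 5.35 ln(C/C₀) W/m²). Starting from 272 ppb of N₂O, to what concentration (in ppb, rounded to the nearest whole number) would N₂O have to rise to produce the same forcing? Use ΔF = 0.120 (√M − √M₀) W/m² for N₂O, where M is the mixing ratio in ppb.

M ≈ 661 ppb

CO₂ forcing: 5.35 × ln(391/318) = 5.35 × 0.206656 = 1.10561 W/m².
Set 0.120(√M − √272) = 1.10561: √M = 1.10561/0.120 + √272 = 9.2134 + 16.4924 = 25.7058.
M = (25.7058)² = 660.79 ppb.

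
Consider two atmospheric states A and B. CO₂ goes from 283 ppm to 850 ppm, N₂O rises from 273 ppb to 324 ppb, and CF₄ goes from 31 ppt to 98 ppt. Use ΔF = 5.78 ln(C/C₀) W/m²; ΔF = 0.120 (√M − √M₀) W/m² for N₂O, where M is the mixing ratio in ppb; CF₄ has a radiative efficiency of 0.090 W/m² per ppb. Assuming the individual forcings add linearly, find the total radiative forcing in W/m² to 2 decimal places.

CO₂: 5.78 × ln(850/283) = 5.78 × ln(3.00353) = 5.78 × 1.09979 = 6.3568 W/m².
N₂O: 0.120 × (√324 − √273) = 0.120 × (18.0000 − 16.5227) = 0.120 × 1.4773 = 0.1773 W/m².
CF₄: Δ = 98 − 31 = 67 ppt = 0.067 ppb; ΔF = 0.090 × 0.067 = 0.0060 W/m².
Total ΔF = 6.3568 + 0.1773 + 0.0060 = 6.5401 W/m².

ΔF = 6.54 W/m²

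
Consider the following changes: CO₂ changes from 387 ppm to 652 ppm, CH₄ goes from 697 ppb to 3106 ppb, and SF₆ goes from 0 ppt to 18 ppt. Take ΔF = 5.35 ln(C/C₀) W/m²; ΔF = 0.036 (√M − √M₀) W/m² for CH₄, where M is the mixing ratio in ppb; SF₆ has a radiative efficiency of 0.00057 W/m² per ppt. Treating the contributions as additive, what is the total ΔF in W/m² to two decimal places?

ΔF = 3.86 W/m²

CO₂: 5.35 × ln(652/387) = 5.35 × ln(1.68475) = 5.35 × 0.52162 = 2.7907 W/m².
CH₄: 0.036 × (√3106 − √697) = 0.036 × (55.7315 − 26.4008) = 0.036 × 29.3307 = 1.0559 W/m².
SF₆: ΔF = 0.00057 × (18 − 0) = 0.00057 × 18 = 0.0103 W/m².
Total ΔF = 2.7907 + 1.0559 + 0.0103 = 3.8569 W/m².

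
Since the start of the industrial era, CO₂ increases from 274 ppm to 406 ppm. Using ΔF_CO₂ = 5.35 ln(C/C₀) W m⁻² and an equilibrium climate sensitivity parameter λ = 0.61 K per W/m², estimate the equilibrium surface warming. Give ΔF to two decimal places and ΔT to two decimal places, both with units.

ΔF = 2.10 W/m²; ΔT = 1.28 K

CO₂: 5.35 × ln(406/274) = 5.35 × ln(1.48175) = 5.35 × 0.39322 = 2.1037 W/m².
ΔT = λ ΔF = 0.61 × 2.10 = 1.2810 K.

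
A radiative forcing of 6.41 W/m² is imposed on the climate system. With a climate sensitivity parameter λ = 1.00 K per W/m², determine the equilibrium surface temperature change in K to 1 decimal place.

ΔT = λ ΔF = 1.00 × 6.41 = 6.4100 K.

ΔT = 6.4 K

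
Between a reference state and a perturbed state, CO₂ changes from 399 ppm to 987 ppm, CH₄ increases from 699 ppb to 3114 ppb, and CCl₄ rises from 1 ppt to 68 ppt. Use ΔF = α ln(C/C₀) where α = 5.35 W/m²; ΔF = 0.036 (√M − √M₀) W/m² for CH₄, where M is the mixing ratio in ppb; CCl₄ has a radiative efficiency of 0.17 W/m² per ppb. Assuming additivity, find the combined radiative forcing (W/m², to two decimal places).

CO₂: 5.35 × ln(987/399) = 5.35 × ln(2.47368) = 5.35 × 0.90571 = 4.8455 W/m².
CH₄: 0.036 × (√3114 − √699) = 0.036 × (55.8032 − 26.4386) = 0.036 × 29.3646 = 1.0571 W/m².
CCl₄: Δ = 68 − 1 = 67 ppt = 0.067 ppb; ΔF = 0.17 × 0.067 = 0.0114 W/m².
Total ΔF = 4.8455 + 1.0571 + 0.0114 = 5.9140 W/m².

ΔF = 5.91 W/m²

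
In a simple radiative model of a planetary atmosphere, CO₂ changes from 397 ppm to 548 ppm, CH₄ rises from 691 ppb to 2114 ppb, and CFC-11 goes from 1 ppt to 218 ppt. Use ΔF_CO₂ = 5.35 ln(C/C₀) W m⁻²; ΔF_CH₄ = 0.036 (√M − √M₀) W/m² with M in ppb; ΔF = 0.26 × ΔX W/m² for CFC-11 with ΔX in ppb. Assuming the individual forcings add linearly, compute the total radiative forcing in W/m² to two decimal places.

ΔF = 2.49 W/m²

CO₂: 5.35 × ln(548/397) = 5.35 × ln(1.38035) = 5.35 × 0.32234 = 1.7245 W/m².
CH₄: 0.036 × (√2114 − √691) = 0.036 × (45.9783 − 26.2869) = 0.036 × 19.6914 = 0.7089 W/m².
CFC-11: Δ = 218 − 1 = 217 ppt = 0.217 ppb; ΔF = 0.26 × 0.217 = 0.0564 W/m².
Total ΔF = 1.7245 + 0.7089 + 0.0564 = 2.4898 W/m².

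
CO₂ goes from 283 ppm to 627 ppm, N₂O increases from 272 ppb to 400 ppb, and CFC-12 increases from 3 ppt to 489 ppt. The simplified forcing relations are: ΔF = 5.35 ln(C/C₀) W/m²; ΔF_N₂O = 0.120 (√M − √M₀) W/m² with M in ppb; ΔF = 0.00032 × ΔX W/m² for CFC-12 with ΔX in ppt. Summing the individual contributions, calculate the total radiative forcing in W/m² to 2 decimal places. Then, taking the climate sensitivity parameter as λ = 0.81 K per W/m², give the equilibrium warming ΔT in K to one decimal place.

CO₂: 5.35 × ln(627/283) = 5.35 × ln(2.21555) = 5.35 × 0.79550 = 4.2559 W/m².
N₂O: 0.120 × (√400 − √272) = 0.120 × (20.0000 − 16.4924) = 0.120 × 3.5076 = 0.4209 W/m².
CFC-12: ΔF = 0.00032 × (489 − 3) = 0.00032 × 486 = 0.1555 W/m².
Total ΔF = 4.2559 + 0.4209 + 0.1555 = 4.8323 W/m².
ΔT = λ ΔF = 0.81 × 4.83 = 3.9123 K.

ΔF = 4.83 W/m²; ΔT = 3.9 K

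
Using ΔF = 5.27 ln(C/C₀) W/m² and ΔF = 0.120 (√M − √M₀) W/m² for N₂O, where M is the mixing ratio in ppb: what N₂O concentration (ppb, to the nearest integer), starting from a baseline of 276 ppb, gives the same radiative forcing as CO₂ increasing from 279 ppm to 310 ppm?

M ≈ 451 ppb

CO₂ forcing: 5.27 × ln(310/279) = 5.27 × 0.105361 = 0.55525 W/m².
Set 0.120(√M − √276) = 0.55525: √M = 0.55525/0.120 + √276 = 4.6271 + 16.6132 = 21.2403.
M = (21.2403)² = 451.15 ppb.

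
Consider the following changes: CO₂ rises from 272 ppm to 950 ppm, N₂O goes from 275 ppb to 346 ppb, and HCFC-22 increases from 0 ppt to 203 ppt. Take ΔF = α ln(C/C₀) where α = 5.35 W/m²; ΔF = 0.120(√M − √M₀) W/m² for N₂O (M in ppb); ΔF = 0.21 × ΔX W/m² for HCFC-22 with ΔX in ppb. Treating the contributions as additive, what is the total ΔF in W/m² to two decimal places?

CO₂: 5.35 × ln(950/272) = 5.35 × ln(3.49265) = 5.35 × 1.25066 = 6.6910 W/m².
N₂O: 0.120 × (√346 − √275) = 0.120 × (18.6011 − 16.5831) = 0.120 × 2.0180 = 0.2422 W/m².
HCFC-22: Δ = 203 − 0 = 203 ppt = 0.203 ppb; ΔF = 0.21 × 0.203 = 0.0426 W/m².
Total ΔF = 6.6910 + 0.2422 + 0.0426 = 6.9758 W/m².

ΔF = 6.98 W/m²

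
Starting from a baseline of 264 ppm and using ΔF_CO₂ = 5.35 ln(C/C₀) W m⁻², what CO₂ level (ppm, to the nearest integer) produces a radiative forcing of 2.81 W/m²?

C ≈ 446 ppm

Set 5.35 ln(C/264) = 2.81, so ln(C/264) = 2.81/5.35 = 0.52523.
Then C/264 = e^0.52523 = 1.69085, giving C = 264 × 1.69085 = 446.38 ppm.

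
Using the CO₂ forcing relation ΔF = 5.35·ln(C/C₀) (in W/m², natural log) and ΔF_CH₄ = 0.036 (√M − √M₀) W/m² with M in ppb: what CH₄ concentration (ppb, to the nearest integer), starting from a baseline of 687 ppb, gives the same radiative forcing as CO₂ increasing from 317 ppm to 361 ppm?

M ≈ 2073 ppb

CO₂ forcing: 5.35 × ln(361/317) = 5.35 × 0.129976 = 0.69537 W/m².
Set 0.036(√M − √687) = 0.69537: √M = 0.69537/0.036 + √687 = 19.3158 + 26.2107 = 45.5265.
M = (45.5265)² = 2072.66 ppb.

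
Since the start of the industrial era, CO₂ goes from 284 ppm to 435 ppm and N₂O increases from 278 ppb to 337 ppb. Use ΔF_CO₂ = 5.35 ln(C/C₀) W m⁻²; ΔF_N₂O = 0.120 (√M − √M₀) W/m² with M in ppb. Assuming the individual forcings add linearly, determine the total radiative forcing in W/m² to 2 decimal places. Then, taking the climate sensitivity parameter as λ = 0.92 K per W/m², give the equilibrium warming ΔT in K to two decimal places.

CO₂: 5.35 × ln(435/284) = 5.35 × ln(1.53169) = 5.35 × 0.42637 = 2.2811 W/m².
N₂O: 0.120 × (√337 − √278) = 0.120 × (18.3576 − 16.6733) = 0.120 × 1.6843 = 0.2021 W/m².
Total ΔF = 2.2811 + 0.2021 = 2.4832 W/m².
ΔT = λ ΔF = 0.92 × 2.48 = 2.2816 K.

ΔF = 2.48 W/m²; ΔT = 2.28 K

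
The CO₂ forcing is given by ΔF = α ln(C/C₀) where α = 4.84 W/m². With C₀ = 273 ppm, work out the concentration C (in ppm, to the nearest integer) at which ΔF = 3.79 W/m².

C ≈ 597 ppm

Set 4.84 ln(C/273) = 3.79, so ln(C/273) = 3.79/4.84 = 0.78306.
Then C/273 = e^0.78306 = 2.18816, giving C = 273 × 2.18816 = 597.37 ppm.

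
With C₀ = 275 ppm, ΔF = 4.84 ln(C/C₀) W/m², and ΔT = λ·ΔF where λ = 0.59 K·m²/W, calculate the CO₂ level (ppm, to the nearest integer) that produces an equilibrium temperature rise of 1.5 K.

C ≈ 465 ppm

Required forcing: ΔF = ΔT/λ = 1.5/0.59 = 2.5424 W/m².
Then ln(C/275) = ΔF/4.84 = 2.5424/4.84 = 0.52529.
So C = 275 × e^0.52529 = 275 × 1.69095 = 465.01 ppm.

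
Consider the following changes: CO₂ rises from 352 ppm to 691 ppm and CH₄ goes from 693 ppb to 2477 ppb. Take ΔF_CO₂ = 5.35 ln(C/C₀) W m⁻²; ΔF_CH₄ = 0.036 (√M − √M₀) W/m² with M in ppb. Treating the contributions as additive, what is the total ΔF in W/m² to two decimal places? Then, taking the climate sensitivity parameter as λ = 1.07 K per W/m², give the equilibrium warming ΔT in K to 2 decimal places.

CO₂: 5.35 × ln(691/352) = 5.35 × ln(1.96307) = 5.35 × 0.67451 = 3.6086 W/m².
CH₄: 0.036 × (√2477 − √693) = 0.036 × (49.7695 − 26.3249) = 0.036 × 23.4446 = 0.8440 W/m².
Total ΔF = 3.6086 + 0.8440 = 4.4526 W/m².
ΔT = λ ΔF = 1.07 × 4.45 = 4.7615 K.

ΔF = 4.45 W/m²; ΔT = 4.76 K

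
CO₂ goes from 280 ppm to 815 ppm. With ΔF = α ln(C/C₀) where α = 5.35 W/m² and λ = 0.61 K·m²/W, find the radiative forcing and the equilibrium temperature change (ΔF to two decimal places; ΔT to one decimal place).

ΔF = 5.72 W/m²; ΔT = 3.5 K

CO₂: 5.35 × ln(815/280) = 5.35 × ln(2.91071) = 5.35 × 1.06840 = 5.7159 W/m².
ΔT = λ ΔF = 0.61 × 5.72 = 3.4892 K.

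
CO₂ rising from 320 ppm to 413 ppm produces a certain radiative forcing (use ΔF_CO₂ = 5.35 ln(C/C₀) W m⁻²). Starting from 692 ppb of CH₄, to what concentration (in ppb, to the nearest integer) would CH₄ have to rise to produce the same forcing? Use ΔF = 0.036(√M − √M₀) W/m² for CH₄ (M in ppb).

M ≈ 4124 ppb

CO₂ forcing: 5.35 × ln(413/320) = 5.35 × 0.255127 = 1.36493 W/m².
Set 0.036(√M − √692) = 1.36493: √M = 1.36493/0.036 + √692 = 37.9147 + 26.3059 = 64.2206.
M = (64.2206)² = 4124.29 ppb.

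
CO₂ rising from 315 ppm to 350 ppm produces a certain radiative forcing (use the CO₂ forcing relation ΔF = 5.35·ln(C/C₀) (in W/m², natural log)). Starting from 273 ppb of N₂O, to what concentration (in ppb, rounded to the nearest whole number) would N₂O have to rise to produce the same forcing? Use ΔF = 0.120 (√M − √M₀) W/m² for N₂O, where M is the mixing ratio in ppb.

CO₂ forcing: 5.35 × ln(350/315) = 5.35 × 0.105361 = 0.56368 W/m².
Set 0.120(√M − √273) = 0.56368: √M = 0.56368/0.120 + √273 = 4.6973 + 16.5227 = 21.2200.
M = (21.2200)² = 450.29 ppb.

M ≈ 450 ppb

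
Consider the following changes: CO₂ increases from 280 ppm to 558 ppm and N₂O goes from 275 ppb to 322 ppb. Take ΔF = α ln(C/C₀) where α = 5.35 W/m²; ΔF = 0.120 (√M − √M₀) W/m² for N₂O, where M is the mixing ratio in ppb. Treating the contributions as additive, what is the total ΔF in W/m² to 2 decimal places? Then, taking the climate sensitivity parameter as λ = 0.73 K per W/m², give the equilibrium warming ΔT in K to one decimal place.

ΔF = 3.85 W/m²; ΔT = 2.8 K

CO₂: 5.35 × ln(558/280) = 5.35 × ln(1.99286) = 5.35 × 0.68957 = 3.6892 W/m².
N₂O: 0.120 × (√322 − √275) = 0.120 × (17.9444 − 16.5831) = 0.120 × 1.3613 = 0.1634 W/m².
Total ΔF = 3.6892 + 0.1634 = 3.8526 W/m².
ΔT = λ ΔF = 0.73 × 3.85 = 2.8105 K.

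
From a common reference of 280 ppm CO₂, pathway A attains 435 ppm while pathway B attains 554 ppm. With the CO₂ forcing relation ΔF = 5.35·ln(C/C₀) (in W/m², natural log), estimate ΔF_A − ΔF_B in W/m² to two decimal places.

ΔF_A = 5.35 ln(435/280) = 5.35 × 0.44056 = 2.3570 W/m².
ΔF_B = 5.35 ln(554/280) = 5.35 × 0.68238 = 3.6507 W/m².
Difference: 2.3570 − 3.6507 = -1.2937 W/m².
(Equivalently, ΔF_A − ΔF_B = 5.35 ln(435/554) = 5.35 × -0.24182 = -1.2937 W/m².)

ΔF_A − ΔF_B = -1.29 W/m²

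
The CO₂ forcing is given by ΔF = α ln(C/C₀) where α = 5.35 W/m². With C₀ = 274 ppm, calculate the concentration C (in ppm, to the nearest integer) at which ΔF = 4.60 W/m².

Set 5.35 ln(C/274) = 4.60, so ln(C/274) = 4.60/5.35 = 0.85981.
Then C/274 = e^0.85981 = 2.36271, giving C = 274 × 2.36271 = 647.38 ppm.

C ≈ 647 ppm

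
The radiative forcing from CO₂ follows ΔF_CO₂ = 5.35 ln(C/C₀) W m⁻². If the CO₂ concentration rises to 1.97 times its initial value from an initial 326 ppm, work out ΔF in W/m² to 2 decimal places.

Because the forcing depends only on the ratio C/C₀, the initial concentration does not enter.
ΔF = 5.35 × ln(1.97) = 5.35 × 0.67803 = 3.6275 W/m².

ΔF = 3.63 W/m²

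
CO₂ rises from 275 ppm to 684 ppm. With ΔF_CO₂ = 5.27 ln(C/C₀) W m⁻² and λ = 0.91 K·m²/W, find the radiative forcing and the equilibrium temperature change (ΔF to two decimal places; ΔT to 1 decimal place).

CO₂: 5.27 × ln(684/275) = 5.27 × ln(2.48727) = 5.27 × 0.91119 = 4.8020 W/m².
ΔT = λ ΔF = 0.91 × 4.80 = 4.3680 K.

ΔF = 4.80 W/m²; ΔT = 4.4 K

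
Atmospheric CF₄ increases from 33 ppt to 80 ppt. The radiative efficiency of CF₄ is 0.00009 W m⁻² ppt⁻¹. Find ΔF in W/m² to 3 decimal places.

ΔF = 0.004 W/m²

CF₄: ΔF = 0.00009 × (80 − 33) = 0.00009 × 47 = 0.0042 W/m².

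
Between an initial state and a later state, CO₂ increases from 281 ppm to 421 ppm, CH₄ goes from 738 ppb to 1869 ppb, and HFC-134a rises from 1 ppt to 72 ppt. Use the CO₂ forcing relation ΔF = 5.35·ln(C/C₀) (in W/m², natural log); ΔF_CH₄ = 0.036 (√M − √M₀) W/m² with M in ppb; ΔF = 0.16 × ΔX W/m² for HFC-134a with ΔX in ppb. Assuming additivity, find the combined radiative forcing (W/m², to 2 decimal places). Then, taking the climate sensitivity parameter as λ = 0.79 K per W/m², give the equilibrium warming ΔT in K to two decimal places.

ΔF = 2.75 W/m²; ΔT = 2.17 K

CO₂: 5.35 × ln(421/281) = 5.35 × ln(1.49822) = 5.35 × 0.40428 = 2.1629 W/m².
CH₄: 0.036 × (√1869 − √738) = 0.036 × (43.2319 − 27.1662) = 0.036 × 16.0657 = 0.5784 W/m².
HFC-134a: Δ = 72 − 1 = 71 ppt = 0.071 ppb; ΔF = 0.16 × 0.071 = 0.0114 W/m².
Total ΔF = 2.1629 + 0.5784 + 0.0114 = 2.7527 W/m².
ΔT = λ ΔF = 0.79 × 2.75 = 2.1725 K.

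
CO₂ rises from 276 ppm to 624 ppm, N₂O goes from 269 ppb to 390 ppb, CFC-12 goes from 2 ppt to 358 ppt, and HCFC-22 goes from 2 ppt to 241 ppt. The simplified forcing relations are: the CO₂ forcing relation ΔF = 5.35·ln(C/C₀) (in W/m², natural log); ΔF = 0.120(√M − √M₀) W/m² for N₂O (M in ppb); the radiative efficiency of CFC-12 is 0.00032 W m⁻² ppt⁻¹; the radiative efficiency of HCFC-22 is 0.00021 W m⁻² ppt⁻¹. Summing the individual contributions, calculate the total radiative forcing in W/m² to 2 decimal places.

ΔF = 4.93 W/m²

CO₂: 5.35 × ln(624/276) = 5.35 × ln(2.26087) = 5.35 × 0.81575 = 4.3643 W/m².
N₂O: 0.120 × (√390 − √269) = 0.120 × (19.7484 − 16.4012) = 0.120 × 3.3472 = 0.4017 W/m².
CFC-12: ΔF = 0.00032 × (358 − 2) = 0.00032 × 356 = 0.1139 W/m².
HCFC-22: ΔF = 0.00021 × (241 − 2) = 0.00021 × 239 = 0.0502 W/m².
Total ΔF = 4.3643 + 0.4017 + 0.1139 + 0.0502 = 4.9301 W/m².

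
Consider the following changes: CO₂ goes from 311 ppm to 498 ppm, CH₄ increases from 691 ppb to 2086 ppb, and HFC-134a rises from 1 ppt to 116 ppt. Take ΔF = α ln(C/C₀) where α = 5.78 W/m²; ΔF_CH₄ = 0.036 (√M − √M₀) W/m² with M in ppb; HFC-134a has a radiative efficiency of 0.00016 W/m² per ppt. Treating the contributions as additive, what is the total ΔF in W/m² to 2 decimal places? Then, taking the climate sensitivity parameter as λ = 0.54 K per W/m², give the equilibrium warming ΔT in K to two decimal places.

ΔF = 3.44 W/m²; ΔT = 1.86 K

CO₂: 5.78 × ln(498/311) = 5.78 × ln(1.60129) = 5.78 × 0.47081 = 2.7213 W/m².
CH₄: 0.036 × (√2086 − √691) = 0.036 × (45.6727 − 26.2869) = 0.036 × 19.3858 = 0.6979 W/m².
HFC-134a: ΔF = 0.00016 × (116 − 1) = 0.00016 × 115 = 0.0184 W/m².
Total ΔF = 2.7213 + 0.6979 + 0.0184 = 3.4376 W/m².
ΔT = λ ΔF = 0.54 × 3.44 = 1.8576 K.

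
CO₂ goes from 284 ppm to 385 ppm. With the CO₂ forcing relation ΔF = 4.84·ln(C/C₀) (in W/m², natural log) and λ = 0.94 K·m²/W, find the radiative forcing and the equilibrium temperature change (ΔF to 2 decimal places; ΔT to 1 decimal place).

CO₂: 4.84 × ln(385/284) = 4.84 × ln(1.35563) = 4.84 × 0.30427 = 1.4727 W/m².
ΔT = λ ΔF = 0.94 × 1.47 = 1.3818 K.

ΔF = 1.47 W/m²; ΔT = 1.4 K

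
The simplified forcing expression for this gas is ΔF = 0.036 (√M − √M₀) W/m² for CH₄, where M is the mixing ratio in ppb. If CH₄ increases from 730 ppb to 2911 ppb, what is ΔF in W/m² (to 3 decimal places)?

CH₄: 0.036 × (√2911 − √730) = 0.036 × (53.9537 − 27.0185) = 0.036 × 26.9352 = 0.9697 W/m².

ΔF = 0.970 W/m²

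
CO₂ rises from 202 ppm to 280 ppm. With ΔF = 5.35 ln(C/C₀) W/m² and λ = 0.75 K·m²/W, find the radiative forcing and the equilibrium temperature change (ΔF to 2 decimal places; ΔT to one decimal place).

ΔF = 1.75 W/m²; ΔT = 1.3 K

CO₂: 5.35 × ln(280/202) = 5.35 × ln(1.38614) = 5.35 × 0.32652 = 1.7469 W/m².
ΔT = λ ΔF = 0.75 × 1.75 = 1.3125 K.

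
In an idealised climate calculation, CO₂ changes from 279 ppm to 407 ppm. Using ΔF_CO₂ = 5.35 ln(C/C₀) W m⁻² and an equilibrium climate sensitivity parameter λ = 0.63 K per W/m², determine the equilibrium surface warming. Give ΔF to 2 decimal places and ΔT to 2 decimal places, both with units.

CO₂: 5.35 × ln(407/279) = 5.35 × ln(1.45878) = 5.35 × 0.37760 = 2.0202 W/m².
ΔT = λ ΔF = 0.63 × 2.02 = 1.2726 K.

ΔF = 2.02 W/m²; ΔT = 1.27 K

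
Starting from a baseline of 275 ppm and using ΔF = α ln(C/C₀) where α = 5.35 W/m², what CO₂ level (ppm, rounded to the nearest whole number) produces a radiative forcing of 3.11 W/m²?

Set 5.35 ln(C/275) = 3.11, so ln(C/275) = 3.11/5.35 = 0.58131.
Then C/275 = e^0.58131 = 1.78838, giving C = 275 × 1.78838 = 491.80 ppm.

C ≈ 492 ppm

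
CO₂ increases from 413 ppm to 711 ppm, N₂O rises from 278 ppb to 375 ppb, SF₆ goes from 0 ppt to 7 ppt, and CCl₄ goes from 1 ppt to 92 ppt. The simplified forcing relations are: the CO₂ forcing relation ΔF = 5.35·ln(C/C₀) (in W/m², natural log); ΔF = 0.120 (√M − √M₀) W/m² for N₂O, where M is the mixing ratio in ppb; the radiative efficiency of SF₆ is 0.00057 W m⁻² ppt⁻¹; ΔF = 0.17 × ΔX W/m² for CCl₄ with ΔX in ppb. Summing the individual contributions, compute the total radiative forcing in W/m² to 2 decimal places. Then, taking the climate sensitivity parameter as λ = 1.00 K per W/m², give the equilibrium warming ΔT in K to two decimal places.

ΔF = 3.25 W/m²; ΔT = 3.25 K

CO₂: 5.35 × ln(711/413) = 5.35 × ln(1.72155) = 5.35 × 0.54323 = 2.9063 W/m².
N₂O: 0.120 × (√375 − √278) = 0.120 × (19.3649 − 16.6733) = 0.120 × 2.6916 = 0.3230 W/m².
SF₆: ΔF = 0.00057 × (7 − 0) = 0.00057 × 7 = 0.0040 W/m².
CCl₄: Δ = 92 − 1 = 91 ppt = 0.091 ppb; ΔF = 0.17 × 0.091 = 0.0155 W/m².
Total ΔF = 2.9063 + 0.3230 + 0.0040 + 0.0155 = 3.2488 W/m².
ΔT = λ ΔF = 1.00 × 3.25 = 3.2500 K.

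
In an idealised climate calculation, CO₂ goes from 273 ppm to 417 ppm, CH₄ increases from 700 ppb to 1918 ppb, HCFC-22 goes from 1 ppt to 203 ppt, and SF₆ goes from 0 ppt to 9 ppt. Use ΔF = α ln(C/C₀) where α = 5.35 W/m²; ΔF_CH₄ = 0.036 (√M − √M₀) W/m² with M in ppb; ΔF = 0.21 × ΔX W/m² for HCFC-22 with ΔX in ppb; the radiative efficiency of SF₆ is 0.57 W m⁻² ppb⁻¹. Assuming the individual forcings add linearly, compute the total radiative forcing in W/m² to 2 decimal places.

CO₂: 5.35 × ln(417/273) = 5.35 × ln(1.52747) = 5.35 × 0.42361 = 2.2663 W/m².
CH₄: 0.036 × (√1918 − √700) = 0.036 × (43.7950 − 26.4575) = 0.036 × 17.3375 = 0.6242 W/m².
HCFC-22: Δ = 203 − 1 = 202 ppt = 0.202 ppb; ΔF = 0.21 × 0.202 = 0.0424 W/m².
SF₆: Δ = 9 − 0 = 9 ppt = 0.009 ppb; ΔF = 0.57 × 0.009 = 0.0051 W/m².
Total ΔF = 2.2663 + 0.6242 + 0.0424 + 0.0051 = 2.9380 W/m².

ΔF = 2.94 W/m²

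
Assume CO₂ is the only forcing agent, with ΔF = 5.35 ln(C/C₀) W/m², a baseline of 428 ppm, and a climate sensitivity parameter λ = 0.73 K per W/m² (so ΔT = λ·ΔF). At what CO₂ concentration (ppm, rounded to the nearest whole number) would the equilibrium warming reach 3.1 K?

C ≈ 947 ppm

Required forcing: ΔF = ΔT/λ = 3.1/0.73 = 4.2466 W/m².
Then ln(C/428) = ΔF/5.35 = 4.2466/5.35 = 0.79376.
So C = 428 × e^0.79376 = 428 × 2.21170 = 946.61 ppm.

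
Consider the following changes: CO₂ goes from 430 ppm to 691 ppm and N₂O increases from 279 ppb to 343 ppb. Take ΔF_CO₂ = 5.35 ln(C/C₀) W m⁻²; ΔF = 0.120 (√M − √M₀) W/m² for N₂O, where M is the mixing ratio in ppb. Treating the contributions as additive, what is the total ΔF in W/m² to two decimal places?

CO₂: 5.35 × ln(691/430) = 5.35 × ln(1.60698) = 5.35 × 0.47436 = 2.5378 W/m².
N₂O: 0.120 × (√343 − √279) = 0.120 × (18.5203 − 16.7033) = 0.120 × 1.8170 = 0.2180 W/m².
Total ΔF = 2.5378 + 0.2180 = 2.7558 W/m².

ΔF = 2.76 W/m²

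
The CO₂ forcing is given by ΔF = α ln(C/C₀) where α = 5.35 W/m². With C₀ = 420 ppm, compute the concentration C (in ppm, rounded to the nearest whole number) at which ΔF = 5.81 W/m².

C ≈ 1244 ppm

Set 5.35 ln(C/420) = 5.81, so ln(C/420) = 5.81/5.35 = 1.08598.
Then C/420 = e^1.08598 = 2.96234, giving C = 420 × 2.96234 = 1244.18 ppm.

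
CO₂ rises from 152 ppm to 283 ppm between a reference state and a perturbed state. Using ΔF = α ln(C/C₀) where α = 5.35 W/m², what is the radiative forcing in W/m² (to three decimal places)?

ΔF = 3.325 W/m²

CO₂ absorption bands are partially saturated, so forcing scales with the logarithm of the concentration ratio.
CO₂: 5.35 × ln(283/152) = 5.35 × ln(1.86184) = 5.35 × 0.62157 = 3.3254 W/m².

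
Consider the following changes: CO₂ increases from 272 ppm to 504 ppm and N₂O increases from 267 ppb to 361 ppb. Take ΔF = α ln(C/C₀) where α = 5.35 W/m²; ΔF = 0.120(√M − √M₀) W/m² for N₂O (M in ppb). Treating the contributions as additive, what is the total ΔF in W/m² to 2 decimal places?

ΔF = 3.62 W/m²

CO₂: 5.35 × ln(504/272) = 5.35 × ln(1.85294) = 5.35 × 0.61677 = 3.2997 W/m².
N₂O: 0.120 × (√361 − √267) = 0.120 × (19.0000 − 16.3401) = 0.120 × 2.6599 = 0.3192 W/m².
Total ΔF = 3.2997 + 0.3192 = 3.6189 W/m².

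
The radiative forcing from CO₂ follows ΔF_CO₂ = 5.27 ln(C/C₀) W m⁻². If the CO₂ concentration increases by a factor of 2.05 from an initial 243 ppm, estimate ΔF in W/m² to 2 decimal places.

ΔF = 3.78 W/m²

ΔF = 5.27 × ln(2.05) = 5.27 × 0.71784 = 3.7830 W/m².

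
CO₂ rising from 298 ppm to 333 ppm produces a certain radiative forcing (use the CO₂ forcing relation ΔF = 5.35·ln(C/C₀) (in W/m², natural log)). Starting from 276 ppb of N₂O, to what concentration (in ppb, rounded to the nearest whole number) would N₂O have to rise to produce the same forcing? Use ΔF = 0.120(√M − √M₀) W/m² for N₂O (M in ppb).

CO₂ forcing: 5.35 × ln(333/298) = 5.35 × 0.111049 = 0.59411 W/m².
Set 0.120(√M − √276) = 0.59411: √M = 0.59411/0.120 + √276 = 4.9509 + 16.6132 = 21.5641.
M = (21.5641)² = 465.01 ppb.

M ≈ 465 ppb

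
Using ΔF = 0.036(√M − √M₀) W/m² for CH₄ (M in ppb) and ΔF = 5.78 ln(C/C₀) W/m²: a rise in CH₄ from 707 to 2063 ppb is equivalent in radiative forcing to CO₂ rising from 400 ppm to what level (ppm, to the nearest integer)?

C ≈ 450 ppm

CH₄ forcing: 0.036 × (√2063 − √707) = 0.036 × (45.4203 − 26.5895) = 0.036 × 18.8308 = 0.67791 W/m².
Set 5.78 ln(C/400) = 0.67791: ln(C/400) = 0.67791/5.78 = 0.11729, so C = 400 × e^0.11729 = 400 × 1.12445 = 449.78 ppm.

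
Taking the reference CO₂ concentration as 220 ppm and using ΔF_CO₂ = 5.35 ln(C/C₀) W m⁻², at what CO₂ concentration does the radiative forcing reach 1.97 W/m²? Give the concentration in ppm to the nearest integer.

Set 5.35 ln(C/220) = 1.97, so ln(C/220) = 1.97/5.35 = 0.36822.
Then C/220 = e^0.36822 = 1.44516, giving C = 220 × 1.44516 = 317.94 ppm.

C ≈ 318 ppm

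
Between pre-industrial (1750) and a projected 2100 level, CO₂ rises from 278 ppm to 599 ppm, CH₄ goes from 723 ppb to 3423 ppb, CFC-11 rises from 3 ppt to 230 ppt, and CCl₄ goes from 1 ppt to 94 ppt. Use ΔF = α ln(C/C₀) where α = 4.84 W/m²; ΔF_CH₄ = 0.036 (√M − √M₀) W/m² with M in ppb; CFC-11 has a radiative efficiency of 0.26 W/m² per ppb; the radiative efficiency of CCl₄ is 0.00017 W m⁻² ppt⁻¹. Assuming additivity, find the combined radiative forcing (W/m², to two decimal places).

ΔF = 4.93 W/m²

CO₂: 4.84 × ln(599/278) = 4.84 × ln(2.15468) = 4.84 × 0.76764 = 3.7154 W/m².
CH₄: 0.036 × (√3423 − √723) = 0.036 × (58.5064 − 26.8887) = 0.036 × 31.6177 = 1.1382 W/m².
CFC-11: Δ = 230 − 3 = 227 ppt = 0.227 ppb; ΔF = 0.26 × 0.227 = 0.0590 W/m².
CCl₄: ΔF = 0.00017 × (94 − 1) = 0.00017 × 93 = 0.0158 W/m².
Total ΔF = 3.7154 + 1.1382 + 0.0590 + 0.0158 = 4.9284 W/m².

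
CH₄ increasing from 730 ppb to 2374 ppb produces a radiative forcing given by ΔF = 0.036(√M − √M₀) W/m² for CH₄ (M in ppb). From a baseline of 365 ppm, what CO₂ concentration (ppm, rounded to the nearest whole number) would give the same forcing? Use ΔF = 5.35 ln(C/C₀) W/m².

CH₄ forcing: 0.036 × (√2374 − √730) = 0.036 × (48.7237 − 27.0185) = 0.036 × 21.7052 = 0.78139 W/m².
Set 5.35 ln(C/365) = 0.78139: ln(C/365) = 0.78139/5.35 = 0.14605, so C = 365 × e^0.14605 = 365 × 1.15725 = 422.40 ppm.

C ≈ 422 ppm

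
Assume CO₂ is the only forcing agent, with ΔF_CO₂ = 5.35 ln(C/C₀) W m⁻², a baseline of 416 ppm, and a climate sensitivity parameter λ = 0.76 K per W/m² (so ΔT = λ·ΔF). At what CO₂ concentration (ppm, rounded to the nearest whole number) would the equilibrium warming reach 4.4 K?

Required forcing: ΔF = ΔT/λ = 4.4/0.76 = 5.7895 W/m².
Then ln(C/416) = ΔF/5.35 = 5.7895/5.35 = 1.08215.
So C = 416 × e^1.08215 = 416 × 2.95102 = 1227.62 ppm.

C ≈ 1228 ppm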